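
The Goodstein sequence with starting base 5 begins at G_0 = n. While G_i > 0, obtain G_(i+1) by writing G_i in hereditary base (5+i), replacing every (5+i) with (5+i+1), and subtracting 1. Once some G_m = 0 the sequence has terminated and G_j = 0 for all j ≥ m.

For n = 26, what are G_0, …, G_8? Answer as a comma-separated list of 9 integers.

26, 36, 48, 53, 58, 63, 68, 73, 78

(0) 26|_5 = 5^2 + 1 ↦ 6^2 + 1|_6 = 37 ⇒ 36
(1) 36|_6 = 6^2 ↦ 7^2|_7 = 49 ⇒ 48
(2) 48|_7 = 6·7 + 6 ↦ 6·8 + 6|_8 = 54 ⇒ 53
(3) 53|_8 = 6·8 + 5 ↦ 6·9 + 5|_9 = 59 ⇒ 58
(4) 58|_9 = 6·9 + 4 ↦ 6·10 + 4|_10 = 64 ⇒ 63
(5) 63|_10 = 6·10 + 3 ↦ 6·11 + 3|_11 = 69 ⇒ 68
(6) 68|_11 = 6·11 + 2 ↦ 6·12 + 2|_12 = 74 ⇒ 73
(7) 73|_12 = 6·12 + 1 ↦ 6·13 + 1|_13 = 79 ⇒ 78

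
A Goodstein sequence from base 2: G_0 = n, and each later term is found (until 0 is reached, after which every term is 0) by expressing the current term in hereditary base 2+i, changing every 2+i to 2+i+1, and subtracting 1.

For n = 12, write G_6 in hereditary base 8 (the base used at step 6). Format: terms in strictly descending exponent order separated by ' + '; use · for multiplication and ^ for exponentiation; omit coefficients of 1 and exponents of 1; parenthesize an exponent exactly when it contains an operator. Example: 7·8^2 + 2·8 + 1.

12 —HB2→ 2^(2 + 1) + 2^2 —bump→ 3^(3 + 1) + 3^3 = 108 —(−1)→ 107
107 —HB3→ 3^(3 + 1) + 2·3^2 + 2·3 + 2 —bump→ 4^(4 + 1) + 2·4^2 + 2·4 + 2 = 1066 —(−1)→ 1065
1065 —HB4→ 4^(4 + 1) + 2·4^2 + 2·4 + 1 —bump→ 5^(5 + 1) + 2·5^2 + 2·5 + 1 = 15686 —(−1)→ 15685
15685 —HB5→ 5^(5 + 1) + 2·5^2 + 2·5 —bump→ 6^(6 + 1) + 2·6^2 + 2·6 = 280020 —(−1)→ 280019
280019 —HB6→ 6^(6 + 1) + 2·6^2 + 6 + 5 —bump→ 7^(7 + 1) + 2·7^2 + 7 + 5 = 5764911 —(−1)→ 5764910
5764910 —HB7→ 7^(7 + 1) + 2·7^2 + 7 + 4 —bump→ 8^(8 + 1) + 2·8^2 + 8 + 4 = 134217868 —(−1)→ 134217867
134217867 —HB8→ 8^(8 + 1) + 2·8^2 + 8 + 3 —bump→ 9^(9 + 1) + 2·9^2 + 9 + 3 = 3486784575 —(−1)→ 3486784574

8^(8 + 1) + 2·8^2 + 8 + 3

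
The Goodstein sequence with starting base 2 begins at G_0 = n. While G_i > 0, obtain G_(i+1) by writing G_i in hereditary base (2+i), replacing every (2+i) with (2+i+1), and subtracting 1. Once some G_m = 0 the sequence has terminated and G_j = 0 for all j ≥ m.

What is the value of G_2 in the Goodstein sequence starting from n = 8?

[0] 8 ≡ 2^(2 + 1) (base 2). Lift 3: 81. −1: 80.
[1] 80 ≡ 2·3^3 + 2·3^2 + 2·3 + 2 (base 3). Lift 4: 554. −1: 553.

553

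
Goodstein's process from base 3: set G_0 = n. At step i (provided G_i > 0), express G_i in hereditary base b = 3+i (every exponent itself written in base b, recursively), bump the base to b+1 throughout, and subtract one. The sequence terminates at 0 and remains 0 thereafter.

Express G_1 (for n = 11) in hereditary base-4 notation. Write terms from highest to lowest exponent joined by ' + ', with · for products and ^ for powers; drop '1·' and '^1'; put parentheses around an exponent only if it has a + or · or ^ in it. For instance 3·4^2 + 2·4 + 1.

G_0 = 11. HB_3(11) = 3^2 + 2. Bump = 18. G_1 = 17.
G_1 = 17. HB_4(17) = 4^2 + 1. Bump = 26. G_2 = 25.

4^2 + 1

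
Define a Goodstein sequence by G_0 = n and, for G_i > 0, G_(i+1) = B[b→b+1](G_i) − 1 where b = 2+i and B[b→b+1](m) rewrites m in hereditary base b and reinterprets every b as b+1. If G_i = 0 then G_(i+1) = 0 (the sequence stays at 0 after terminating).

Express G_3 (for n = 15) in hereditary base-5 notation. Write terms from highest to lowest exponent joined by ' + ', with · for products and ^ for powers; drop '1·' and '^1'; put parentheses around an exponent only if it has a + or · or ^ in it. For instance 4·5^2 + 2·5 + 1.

5^(5 + 1) + 5^5 + 2

15 —HB2→ 2^(2 + 1) + 2^2 + 2 + 1 —bump→ 3^(3 + 1) + 3^3 + 3 + 1 = 112 —(−1)→ 111
111 —HB3→ 3^(3 + 1) + 3^3 + 3 —bump→ 4^(4 + 1) + 4^4 + 4 = 1284 —(−1)→ 1283
1283 —HB4→ 4^(4 + 1) + 4^4 + 3 —bump→ 5^(5 + 1) + 5^5 + 3 = 18753 —(−1)→ 18752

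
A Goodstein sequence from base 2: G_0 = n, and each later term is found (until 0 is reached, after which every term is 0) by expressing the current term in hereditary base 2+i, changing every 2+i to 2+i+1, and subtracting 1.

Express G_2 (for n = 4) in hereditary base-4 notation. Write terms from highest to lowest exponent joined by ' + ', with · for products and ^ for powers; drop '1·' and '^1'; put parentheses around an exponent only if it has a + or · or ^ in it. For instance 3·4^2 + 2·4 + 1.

2·4^2 + 2·4 + 1

step 0: 4 = 2^2; sub 3 for 2: 3^3; = 27; G_1 = 27−1 = 26
step 1: 26 = 2·3^2 + 2·3 + 2; sub 4 for 3: 2·4^2 + 2·4 + 2; = 42; G_2 = 42−1 = 41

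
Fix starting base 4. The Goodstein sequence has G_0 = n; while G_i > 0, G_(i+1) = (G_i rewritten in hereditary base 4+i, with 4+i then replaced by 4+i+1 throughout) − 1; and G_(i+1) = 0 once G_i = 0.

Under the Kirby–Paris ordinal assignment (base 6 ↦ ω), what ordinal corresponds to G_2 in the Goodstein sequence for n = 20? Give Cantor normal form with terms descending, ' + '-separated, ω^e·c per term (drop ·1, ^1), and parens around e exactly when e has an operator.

ω^2 + 3

[0] 20 ≡ 4^2 + 4 (base 4). Lift 5: 30. −1: 29.
[1] 29 ≡ 5^2 + 4 (base 5). Lift 6: 40. −1: 39.
[2] 39 ≡ 6^2 + 3 (base 6). Lift 7: 52. −1: 51.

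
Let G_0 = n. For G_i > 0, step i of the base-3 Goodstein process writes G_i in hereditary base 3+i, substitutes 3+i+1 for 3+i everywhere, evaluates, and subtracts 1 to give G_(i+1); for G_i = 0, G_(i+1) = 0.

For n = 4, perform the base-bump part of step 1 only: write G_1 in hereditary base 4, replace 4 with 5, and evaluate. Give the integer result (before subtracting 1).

G_0 = 4. HB_3(4) = 3 + 1. Bump = 5. G_1 = 4.
G_1 = 4. HB_4(4) = 4. Bump = 5. G_2 = 4.

5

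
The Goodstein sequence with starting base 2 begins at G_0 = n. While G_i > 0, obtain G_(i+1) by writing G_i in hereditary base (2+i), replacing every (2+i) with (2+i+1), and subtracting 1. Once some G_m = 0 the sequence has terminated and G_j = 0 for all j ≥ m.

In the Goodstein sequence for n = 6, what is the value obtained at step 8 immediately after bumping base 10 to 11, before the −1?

885776

6 —HB2→ 2^2 + 2 —bump→ 3^3 + 3 = 30 —(−1)→ 29
29 —HB3→ 3^3 + 2 —bump→ 4^4 + 2 = 258 —(−1)→ 257
257 —HB4→ 4^4 + 1 —bump→ 5^5 + 1 = 3126 —(−1)→ 3125
3125 —HB5→ 5^5 —bump→ 6^6 = 46656 —(−1)→ 46655
46655 —HB6→ 5·6^5 + 5·6^4 + 5·6^3 + 5·6^2 + 5·6 + 5 —bump→ 5·7^5 + 5·7^4 + 5·7^3 + 5·7^2 + 5·7 + 5 = 98040 —(−1)→ 98039
98039 —HB7→ 5·7^5 + 5·7^4 + 5·7^3 + 5·7^2 + 5·7 + 4 —bump→ 5·8^5 + 5·8^4 + 5·8^3 + 5·8^2 + 5·8 + 4 = 187244 —(−1)→ 187243
187243 —HB8→ 5·8^5 + 5·8^4 + 5·8^3 + 5·8^2 + 5·8 + 3 —bump→ 5·9^5 + 5·9^4 + 5·9^3 + 5·9^2 + 5·9 + 3 = 332148 —(−1)→ 332147
332147 —HB9→ 5·9^5 + 5·9^4 + 5·9^3 + 5·9^2 + 5·9 + 2 —bump→ 5·10^5 + 5·10^4 + 5·10^3 + 5·10^2 + 5·10 + 2 = 555552 —(−1)→ 555551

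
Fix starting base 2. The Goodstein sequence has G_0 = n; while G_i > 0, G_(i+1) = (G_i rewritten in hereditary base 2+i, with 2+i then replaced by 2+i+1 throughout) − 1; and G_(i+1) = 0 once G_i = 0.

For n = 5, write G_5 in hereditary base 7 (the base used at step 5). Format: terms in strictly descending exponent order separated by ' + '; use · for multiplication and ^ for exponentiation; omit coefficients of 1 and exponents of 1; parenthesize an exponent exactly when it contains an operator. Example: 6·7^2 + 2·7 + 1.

base 2: 5 = 2^2 + 1; at 3: 3^3 + 1 = 28; next = 27
base 3: 27 = 3^3; at 4: 4^4 = 256; next = 255
base 4: 255 = 3·4^3 + 3·4^2 + 3·4 + 3; at 5: 3·5^3 + 3·5^2 + 3·5 + 3 = 468; next = 467
base 5: 467 = 3·5^3 + 3·5^2 + 3·5 + 2; at 6: 3·6^3 + 3·6^2 + 3·6 + 2 = 776; next = 775
base 6: 775 = 3·6^3 + 3·6^2 + 3·6 + 1; at 7: 3·7^3 + 3·7^2 + 3·7 + 1 = 1198; next = 1197
base 7: 1197 = 3·7^3 + 3·7^2 + 3·7; at 8: 3·8^3 + 3·8^2 + 3·8 = 1752; next = 1751

3·7^3 + 3·7^2 + 3·7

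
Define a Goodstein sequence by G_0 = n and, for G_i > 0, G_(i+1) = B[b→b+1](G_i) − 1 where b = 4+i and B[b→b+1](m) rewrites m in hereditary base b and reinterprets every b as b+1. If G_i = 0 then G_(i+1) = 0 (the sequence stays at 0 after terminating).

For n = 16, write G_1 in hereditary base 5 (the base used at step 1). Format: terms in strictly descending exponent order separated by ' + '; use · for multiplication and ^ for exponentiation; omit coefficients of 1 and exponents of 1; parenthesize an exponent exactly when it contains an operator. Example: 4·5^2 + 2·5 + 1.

4·5 + 4

G_0 = 16. HB_4(16) = 4^2. Bump = 25. G_1 = 24.
G_1 = 24. HB_5(24) = 4·5 + 4. Bump = 28. G_2 = 27.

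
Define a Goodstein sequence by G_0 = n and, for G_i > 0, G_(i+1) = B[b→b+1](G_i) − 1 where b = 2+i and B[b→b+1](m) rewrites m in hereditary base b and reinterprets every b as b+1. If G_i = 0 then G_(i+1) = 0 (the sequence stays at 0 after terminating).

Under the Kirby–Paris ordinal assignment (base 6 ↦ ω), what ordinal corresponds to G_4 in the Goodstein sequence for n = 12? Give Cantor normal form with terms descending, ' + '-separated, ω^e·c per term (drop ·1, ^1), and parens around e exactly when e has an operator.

G_0 = 12. HB_2(12) = 2^(2 + 1) + 2^2. Bump = 108. G_1 = 107.
G_1 = 107. HB_3(107) = 3^(3 + 1) + 2·3^2 + 2·3 + 2. Bump = 1066. G_2 = 1065.
G_2 = 1065. HB_4(1065) = 4^(4 + 1) + 2·4^2 + 2·4 + 1. Bump = 15686. G_3 = 15685.
G_3 = 15685. HB_5(15685) = 5^(5 + 1) + 2·5^2 + 2·5. Bump = 280020. G_4 = 280019.
G_4 = 280019. HB_6(280019) = 6^(6 + 1) + 2·6^2 + 6 + 5. Bump = 5764911. G_5 = 5764910.

ω^(ω + 1) + ω^2·2 + ω + 5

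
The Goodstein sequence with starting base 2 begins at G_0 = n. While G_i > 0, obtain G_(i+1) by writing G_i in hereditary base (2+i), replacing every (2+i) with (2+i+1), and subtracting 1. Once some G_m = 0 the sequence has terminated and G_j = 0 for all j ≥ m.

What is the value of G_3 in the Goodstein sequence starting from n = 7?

3127

G_0 = 7. HB_2(7) = 2^2 + 2 + 1. Bump = 31. G_1 = 30.
G_1 = 30. HB_3(30) = 3^3 + 3. Bump = 260. G_2 = 259.
G_2 = 259. HB_4(259) = 4^4 + 3. Bump = 3128. G_3 = 3127.
G_3 = 3127. HB_5(3127) = 5^5 + 2. Bump = 46658. G_4 = 46657.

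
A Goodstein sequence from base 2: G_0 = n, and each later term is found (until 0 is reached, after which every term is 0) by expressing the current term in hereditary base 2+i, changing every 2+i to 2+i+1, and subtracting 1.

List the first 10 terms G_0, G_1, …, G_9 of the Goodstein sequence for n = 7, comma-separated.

base 2: 7 = 2^2 + 2 + 1; at 3: 3^3 + 3 + 1 = 31; next = 30
base 3: 30 = 3^3 + 3; at 4: 4^4 + 4 = 260; next = 259
base 4: 259 = 4^4 + 3; at 5: 5^5 + 3 = 3128; next = 3127
base 5: 3127 = 5^5 + 2; at 6: 6^6 + 2 = 46658; next = 46657
base 6: 46657 = 6^6 + 1; at 7: 7^7 + 1 = 823544; next = 823543
base 7: 823543 = 7^7; at 8: 8^8 = 16777216; next = 16777215
base 8: 16777215 = 7·8^7 + 7·8^6 + 7·8^5 + 7·8^4 + 7·8^3 + 7·8^2 + 7·8 + 7; at 9: 7·9^7 + 7·9^6 + 7·9^5 + 7·9^4 + 7·9^3 + 7·9^2 + 7·9 + 7 = 37665880; next = 37665879
base 9: 37665879 = 7·9^7 + 7·9^6 + 7·9^5 + 7·9^4 + 7·9^3 + 7·9^2 + 7·9 + 6; at 10: 7·10^7 + 7·10^6 + 7·10^5 + 7·10^4 + 7·10^3 + 7·10^2 + 7·10 + 6 = 77777776; next = 77777775
base 10: 77777775 = 7·10^7 + 7·10^6 + 7·10^5 + 7·10^4 + 7·10^3 + 7·10^2 + 7·10 + 5; at 11: 7·11^7 + 7·11^6 + 7·11^5 + 7·11^4 + 7·11^3 + 7·11^2 + 7·11 + 5 = 150051214; next = 150051213

7, 30, 259, 3127, 46657, 823543, 16777215, 37665879, 77777775, 150051213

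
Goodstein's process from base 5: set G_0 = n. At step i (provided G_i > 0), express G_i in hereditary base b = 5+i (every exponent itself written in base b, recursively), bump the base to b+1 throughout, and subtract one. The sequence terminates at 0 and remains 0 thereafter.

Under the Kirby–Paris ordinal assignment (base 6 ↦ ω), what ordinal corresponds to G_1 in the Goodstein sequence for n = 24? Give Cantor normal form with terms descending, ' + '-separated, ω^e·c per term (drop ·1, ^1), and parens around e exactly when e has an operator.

(0) 24|_5 = 4·5 + 4 ↦ 4·6 + 4|_6 = 28 ⇒ 27
(1) 27|_6 = 4·6 + 3 ↦ 4·7 + 3|_7 = 31 ⇒ 30

ω·4 + 3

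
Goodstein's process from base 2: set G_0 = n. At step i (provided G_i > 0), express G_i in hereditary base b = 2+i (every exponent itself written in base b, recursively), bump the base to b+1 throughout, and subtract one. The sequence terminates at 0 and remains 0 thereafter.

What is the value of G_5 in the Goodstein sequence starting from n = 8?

[0] 8 ≡ 2^(2 + 1) (base 2). Lift 3: 81. −1: 80.
[1] 80 ≡ 2·3^3 + 2·3^2 + 2·3 + 2 (base 3). Lift 4: 554. −1: 553.
[2] 553 ≡ 2·4^4 + 2·4^2 + 2·4 + 1 (base 4). Lift 5: 6311. −1: 6310.
[3] 6310 ≡ 2·5^5 + 2·5^2 + 2·5 (base 5). Lift 6: 93396. −1: 93395.
[4] 93395 ≡ 2·6^6 + 2·6^2 + 6 + 5 (base 6). Lift 7: 1647196. −1: 1647195.
[5] 1647195 ≡ 2·7^7 + 2·7^2 + 7 + 4 (base 7). Lift 8: 33554572. −1: 33554571.

1647195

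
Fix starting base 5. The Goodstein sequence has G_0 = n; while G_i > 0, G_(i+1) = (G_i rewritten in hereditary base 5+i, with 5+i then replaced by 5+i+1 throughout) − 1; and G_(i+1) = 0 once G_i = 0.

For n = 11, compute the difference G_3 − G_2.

0

step 0: 11 = 2·5 + 1; sub 6 for 5: 2·6 + 1; = 13; G_1 = 13−1 = 12
step 1: 12 = 2·6; sub 7 for 6: 2·7; = 14; G_2 = 14−1 = 13
step 2: 13 = 7 + 6; sub 8 for 7: 8 + 6; = 14; G_3 = 14−1 = 13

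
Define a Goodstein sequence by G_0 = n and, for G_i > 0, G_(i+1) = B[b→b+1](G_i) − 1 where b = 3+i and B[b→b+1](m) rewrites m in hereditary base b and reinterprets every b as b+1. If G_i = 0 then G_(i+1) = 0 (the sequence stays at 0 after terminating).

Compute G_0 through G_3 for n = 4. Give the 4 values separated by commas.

4, 4, 4, 3

(0) 4|_3 = 3 + 1 ↦ 4 + 1|_4 = 5 ⇒ 4
(1) 4|_4 = 4 ↦ 5|_5 = 5 ⇒ 4
(2) 4|_5 = 4 ↦ 4|_6 = 4 ⇒ 3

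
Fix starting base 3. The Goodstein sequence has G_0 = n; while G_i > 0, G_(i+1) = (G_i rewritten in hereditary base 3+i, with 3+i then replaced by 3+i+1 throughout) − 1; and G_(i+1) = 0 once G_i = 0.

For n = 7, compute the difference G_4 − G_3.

0

i=0: 7 = 2·3 + 1 (b=3); 3→4: 2·4 + 1 = 9; 9−1 = 8
i=1: 8 = 2·4 (b=4); 4→5: 2·5 = 10; 10−1 = 9
i=2: 9 = 5 + 4 (b=5); 5→6: 6 + 4 = 10; 10−1 = 9
i=3: 9 = 6 + 3 (b=6); 6→7: 7 + 3 = 10; 10−1 = 9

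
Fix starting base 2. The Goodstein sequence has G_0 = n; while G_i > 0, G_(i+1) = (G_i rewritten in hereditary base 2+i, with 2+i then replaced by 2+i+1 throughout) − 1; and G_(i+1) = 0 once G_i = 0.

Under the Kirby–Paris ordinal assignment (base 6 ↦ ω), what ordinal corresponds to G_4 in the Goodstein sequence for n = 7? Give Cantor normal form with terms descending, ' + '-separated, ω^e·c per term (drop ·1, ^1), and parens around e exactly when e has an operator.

ω^ω + 1

G_0=7  [base 2] 2^2 + 2 + 1  →[2↦3]→  3^3 + 3 + 1 = 31  −1 ⇒ G_1=30
G_1=30  [base 3] 3^3 + 3  →[3↦4]→  4^4 + 4 = 260  −1 ⇒ G_2=259
G_2=259  [base 4] 4^4 + 3  →[4↦5]→  5^5 + 3 = 3128  −1 ⇒ G_3=3127
G_3=3127  [base 5] 5^5 + 2  →[5↦6]→  6^6 + 2 = 46658  −1 ⇒ G_4=46657
G_4=46657  [base 6] 6^6 + 1  →[6↦7]→  7^7 + 1 = 823544  −1 ⇒ G_5=823543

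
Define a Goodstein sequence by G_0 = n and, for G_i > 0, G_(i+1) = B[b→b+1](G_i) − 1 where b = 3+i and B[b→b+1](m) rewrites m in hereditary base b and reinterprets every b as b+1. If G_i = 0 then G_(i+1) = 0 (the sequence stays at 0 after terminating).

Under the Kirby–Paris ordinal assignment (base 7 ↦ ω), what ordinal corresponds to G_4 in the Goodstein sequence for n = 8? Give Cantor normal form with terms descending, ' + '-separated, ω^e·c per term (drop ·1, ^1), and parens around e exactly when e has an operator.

(0) 8|_3 = 2·3 + 2 ↦ 2·4 + 2|_4 = 10 ⇒ 9
(1) 9|_4 = 2·4 + 1 ↦ 2·5 + 1|_5 = 11 ⇒ 10
(2) 10|_5 = 2·5 ↦ 2·6|_6 = 12 ⇒ 11
(3) 11|_6 = 6 + 5 ↦ 7 + 5|_7 = 12 ⇒ 11
(4) 11|_7 = 7 + 4 ↦ 8 + 4|_8 = 12 ⇒ 11

ω + 4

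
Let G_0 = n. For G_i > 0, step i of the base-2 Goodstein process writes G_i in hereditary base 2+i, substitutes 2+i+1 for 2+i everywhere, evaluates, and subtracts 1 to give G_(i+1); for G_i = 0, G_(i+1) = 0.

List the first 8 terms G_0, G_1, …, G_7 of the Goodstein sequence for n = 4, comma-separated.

G_0=4  [base 2] 2^2  →[2↦3]→  3^3 = 27  −1 ⇒ G_1=26
G_1=26  [base 3] 2·3^2 + 2·3 + 2  →[3↦4]→  2·4^2 + 2·4 + 2 = 42  −1 ⇒ G_2=41
G_2=41  [base 4] 2·4^2 + 2·4 + 1  →[4↦5]→  2·5^2 + 2·5 + 1 = 61  −1 ⇒ G_3=60
G_3=60  [base 5] 2·5^2 + 2·5  →[5↦6]→  2·6^2 + 2·6 = 84  −1 ⇒ G_4=83
G_4=83  [base 6] 2·6^2 + 6 + 5  →[6↦7]→  2·7^2 + 7 + 5 = 110  −1 ⇒ G_5=109
G_5=109  [base 7] 2·7^2 + 7 + 4  →[7↦8]→  2·8^2 + 8 + 4 = 140  −1 ⇒ G_6=139
G_6=139  [base 8] 2·8^2 + 8 + 3  →[8↦9]→  2·9^2 + 9 + 3 = 174  −1 ⇒ G_7=173

4, 26, 41, 60, 83, 109, 139, 173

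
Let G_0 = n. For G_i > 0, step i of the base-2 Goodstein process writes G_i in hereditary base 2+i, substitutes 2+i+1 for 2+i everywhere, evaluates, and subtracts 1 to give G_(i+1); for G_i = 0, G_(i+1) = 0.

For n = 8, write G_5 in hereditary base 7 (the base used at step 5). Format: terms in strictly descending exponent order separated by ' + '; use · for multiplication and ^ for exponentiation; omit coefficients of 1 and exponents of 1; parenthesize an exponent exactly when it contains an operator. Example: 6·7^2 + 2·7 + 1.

2·7^7 + 2·7^2 + 7 + 4

base 2: 8 = 2^(2 + 1); at 3: 3^(3 + 1) = 81; next = 80
base 3: 80 = 2·3^3 + 2·3^2 + 2·3 + 2; at 4: 2·4^4 + 2·4^2 + 2·4 + 2 = 554; next = 553
base 4: 553 = 2·4^4 + 2·4^2 + 2·4 + 1; at 5: 2·5^5 + 2·5^2 + 2·5 + 1 = 6311; next = 6310
base 5: 6310 = 2·5^5 + 2·5^2 + 2·5; at 6: 2·6^6 + 2·6^2 + 2·6 = 93396; next = 93395
base 6: 93395 = 2·6^6 + 2·6^2 + 6 + 5; at 7: 2·7^7 + 2·7^2 + 7 + 5 = 1647196; next = 1647195
base 7: 1647195 = 2·7^7 + 2·7^2 + 7 + 4; at 8: 2·8^8 + 2·8^2 + 8 + 4 = 33554572; next = 33554571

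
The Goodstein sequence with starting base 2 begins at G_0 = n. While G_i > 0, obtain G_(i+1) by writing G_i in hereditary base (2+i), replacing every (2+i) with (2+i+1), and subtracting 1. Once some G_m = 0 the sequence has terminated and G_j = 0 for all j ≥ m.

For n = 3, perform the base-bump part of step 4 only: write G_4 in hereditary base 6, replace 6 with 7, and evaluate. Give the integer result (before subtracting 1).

[0] 3 ≡ 2 + 1 (base 2). Lift 3: 4. −1: 3.
[1] 3 ≡ 3 (base 3). Lift 4: 4. −1: 3.
[2] 3 ≡ 3 (base 4). Lift 5: 3. −1: 2.
[3] 2 ≡ 2 (base 5). Lift 6: 2. −1: 1.
[4] 1 ≡ 1 (base 6). Lift 7: 1. −1: 0.

1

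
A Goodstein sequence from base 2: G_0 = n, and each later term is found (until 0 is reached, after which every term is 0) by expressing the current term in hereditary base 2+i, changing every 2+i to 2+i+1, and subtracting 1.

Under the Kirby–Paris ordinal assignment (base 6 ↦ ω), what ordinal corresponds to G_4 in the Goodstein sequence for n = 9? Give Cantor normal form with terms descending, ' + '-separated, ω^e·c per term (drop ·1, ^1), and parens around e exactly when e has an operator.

G_0 = 9. HB_2(9) = 2^(2 + 1) + 1. Bump = 82. G_1 = 81.
G_1 = 81. HB_3(81) = 3^(3 + 1). Bump = 1024. G_2 = 1023.
G_2 = 1023. HB_4(1023) = 3·4^4 + 3·4^3 + 3·4^2 + 3·4 + 3. Bump = 9843. G_3 = 9842.
G_3 = 9842. HB_5(9842) = 3·5^5 + 3·5^3 + 3·5^2 + 3·5 + 2. Bump = 140744. G_4 = 140743.
G_4 = 140743. HB_6(140743) = 3·6^6 + 3·6^3 + 3·6^2 + 3·6 + 1. Bump = 2471827. G_5 = 2471826.

ω^ω·3 + ω^3·3 + ω^2·3 + ω·3 + 1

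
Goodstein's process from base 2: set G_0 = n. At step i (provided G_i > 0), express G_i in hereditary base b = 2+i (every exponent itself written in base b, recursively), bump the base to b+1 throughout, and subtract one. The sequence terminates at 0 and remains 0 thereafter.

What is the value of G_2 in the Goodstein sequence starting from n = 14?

1281

(0) 14|_2 = 2^(2 + 1) + 2^2 + 2 ↦ 3^(3 + 1) + 3^3 + 3|_3 = 111 ⇒ 110
(1) 110|_3 = 3^(3 + 1) + 3^3 + 2 ↦ 4^(4 + 1) + 4^4 + 2|_4 = 1282 ⇒ 1281
(2) 1281|_4 = 4^(4 + 1) + 4^4 + 1 ↦ 5^(5 + 1) + 5^5 + 1|_5 = 18751 ⇒ 18750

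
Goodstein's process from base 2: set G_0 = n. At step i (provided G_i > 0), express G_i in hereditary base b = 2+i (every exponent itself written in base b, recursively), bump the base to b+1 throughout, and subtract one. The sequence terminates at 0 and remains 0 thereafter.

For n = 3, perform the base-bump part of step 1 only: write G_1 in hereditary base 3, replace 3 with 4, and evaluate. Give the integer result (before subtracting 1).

4

i=0: 3 = 2 + 1 (b=2); 2→3: 3 + 1 = 4; 4−1 = 3
i=1: 3 = 3 (b=3); 3→4: 4 = 4; 4−1 = 3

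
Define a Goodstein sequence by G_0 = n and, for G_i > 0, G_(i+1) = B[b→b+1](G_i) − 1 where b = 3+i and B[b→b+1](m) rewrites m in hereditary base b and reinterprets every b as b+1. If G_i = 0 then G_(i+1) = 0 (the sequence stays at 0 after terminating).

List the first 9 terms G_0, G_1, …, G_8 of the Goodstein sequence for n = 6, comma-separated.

(0) 6|_3 = 2·3 ↦ 2·4|_4 = 8 ⇒ 7
(1) 7|_4 = 4 + 3 ↦ 5 + 3|_5 = 8 ⇒ 7
(2) 7|_5 = 5 + 2 ↦ 6 + 2|_6 = 8 ⇒ 7
(3) 7|_6 = 6 + 1 ↦ 7 + 1|_7 = 8 ⇒ 7
(4) 7|_7 = 7 ↦ 8|_8 = 8 ⇒ 7
(5) 7|_8 = 7 ↦ 7|_9 = 7 ⇒ 6
(6) 6|_9 = 6 ↦ 6|_10 = 6 ⇒ 5
(7) 5|_10 = 5 ↦ 5|_11 = 5 ⇒ 4

6, 7, 7, 7, 7, 7, 6, 5, 4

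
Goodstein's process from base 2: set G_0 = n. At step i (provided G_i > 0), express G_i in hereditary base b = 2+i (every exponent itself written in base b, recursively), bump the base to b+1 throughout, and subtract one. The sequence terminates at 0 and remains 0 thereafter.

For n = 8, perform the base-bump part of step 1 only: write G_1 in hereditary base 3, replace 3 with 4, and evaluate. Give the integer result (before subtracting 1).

554

step 0: 8 = 2^(2 + 1); sub 3 for 2: 3^(3 + 1); = 81; G_1 = 81−1 = 80
step 1: 80 = 2·3^3 + 2·3^2 + 2·3 + 2; sub 4 for 3: 2·4^4 + 2·4^2 + 2·4 + 2; = 554; G_2 = 554−1 = 553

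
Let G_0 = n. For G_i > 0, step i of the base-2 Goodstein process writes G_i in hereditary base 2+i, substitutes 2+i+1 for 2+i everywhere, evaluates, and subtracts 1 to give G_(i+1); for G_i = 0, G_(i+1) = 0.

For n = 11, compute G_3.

15627

G_0 = 11. HB_2(11) = 2^(2 + 1) + 2 + 1. Bump = 85. G_1 = 84.
G_1 = 84. HB_3(84) = 3^(3 + 1) + 3. Bump = 1028. G_2 = 1027.
G_2 = 1027. HB_4(1027) = 4^(4 + 1) + 3. Bump = 15628. G_3 = 15627.
G_3 = 15627. HB_5(15627) = 5^(5 + 1) + 2. Bump = 279938. G_4 = 279937.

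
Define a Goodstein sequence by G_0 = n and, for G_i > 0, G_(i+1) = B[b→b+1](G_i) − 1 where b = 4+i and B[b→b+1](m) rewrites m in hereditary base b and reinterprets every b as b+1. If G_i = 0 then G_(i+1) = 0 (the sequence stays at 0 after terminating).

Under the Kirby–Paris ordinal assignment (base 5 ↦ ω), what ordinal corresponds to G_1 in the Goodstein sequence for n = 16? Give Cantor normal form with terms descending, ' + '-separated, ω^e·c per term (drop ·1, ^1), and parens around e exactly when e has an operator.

ω·4 + 4

step 0: 16 = 4^2; sub 5 for 4: 5^2; = 25; G_1 = 25−1 = 24
step 1: 24 = 4·5 + 4; sub 6 for 5: 4·6 + 4; = 28; G_2 = 28−1 = 27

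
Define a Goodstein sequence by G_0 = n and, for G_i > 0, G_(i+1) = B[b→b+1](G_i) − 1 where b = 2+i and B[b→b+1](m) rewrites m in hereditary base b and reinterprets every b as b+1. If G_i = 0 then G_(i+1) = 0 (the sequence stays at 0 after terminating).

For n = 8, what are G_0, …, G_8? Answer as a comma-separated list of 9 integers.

(0) 8|_2 = 2^(2 + 1) ↦ 3^(3 + 1)|_3 = 81 ⇒ 80
(1) 80|_3 = 2·3^3 + 2·3^2 + 2·3 + 2 ↦ 2·4^4 + 2·4^2 + 2·4 + 2|_4 = 554 ⇒ 553
(2) 553|_4 = 2·4^4 + 2·4^2 + 2·4 + 1 ↦ 2·5^5 + 2·5^2 + 2·5 + 1|_5 = 6311 ⇒ 6310
(3) 6310|_5 = 2·5^5 + 2·5^2 + 2·5 ↦ 2·6^6 + 2·6^2 + 2·6|_6 = 93396 ⇒ 93395
(4) 93395|_6 = 2·6^6 + 2·6^2 + 6 + 5 ↦ 2·7^7 + 2·7^2 + 7 + 5|_7 = 1647196 ⇒ 1647195
(5) 1647195|_7 = 2·7^7 + 2·7^2 + 7 + 4 ↦ 2·8^8 + 2·8^2 + 8 + 4|_8 = 33554572 ⇒ 33554571
(6) 33554571|_8 = 2·8^8 + 2·8^2 + 8 + 3 ↦ 2·9^9 + 2·9^2 + 9 + 3|_9 = 774841152 ⇒ 774841151
(7) 774841151|_9 = 2·9^9 + 2·9^2 + 9 + 2 ↦ 2·10^10 + 2·10^2 + 10 + 2|_10 = 20000000212 ⇒ 20000000211

8, 80, 553, 6310, 93395, 1647195, 33554571, 774841151, 20000000211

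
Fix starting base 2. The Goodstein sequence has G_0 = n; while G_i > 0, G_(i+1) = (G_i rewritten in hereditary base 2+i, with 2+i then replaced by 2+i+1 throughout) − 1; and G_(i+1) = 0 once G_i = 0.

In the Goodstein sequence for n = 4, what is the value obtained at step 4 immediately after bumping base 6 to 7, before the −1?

4 —HB2→ 2^2 —bump→ 3^3 = 27 —(−1)→ 26
26 —HB3→ 2·3^2 + 2·3 + 2 —bump→ 2·4^2 + 2·4 + 2 = 42 —(−1)→ 41
41 —HB4→ 2·4^2 + 2·4 + 1 —bump→ 2·5^2 + 2·5 + 1 = 61 —(−1)→ 60
60 —HB5→ 2·5^2 + 2·5 —bump→ 2·6^2 + 2·6 = 84 —(−1)→ 83
83 —HB6→ 2·6^2 + 6 + 5 —bump→ 2·7^2 + 7 + 5 = 110 —(−1)→ 109

110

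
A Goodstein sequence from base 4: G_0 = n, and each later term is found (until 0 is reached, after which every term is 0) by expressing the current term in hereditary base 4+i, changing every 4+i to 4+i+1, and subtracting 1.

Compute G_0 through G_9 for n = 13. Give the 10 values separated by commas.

base 4: 13 = 3·4 + 1; at 5: 3·5 + 1 = 16; next = 15
base 5: 15 = 3·5; at 6: 3·6 = 18; next = 17
base 6: 17 = 2·6 + 5; at 7: 2·7 + 5 = 19; next = 18
base 7: 18 = 2·7 + 4; at 8: 2·8 + 4 = 20; next = 19
base 8: 19 = 2·8 + 3; at 9: 2·9 + 3 = 21; next = 20
base 9: 20 = 2·9 + 2; at 10: 2·10 + 2 = 22; next = 21
base 10: 21 = 2·10 + 1; at 11: 2·11 + 1 = 23; next = 22
base 11: 22 = 2·11; at 12: 2·12 = 24; next = 23
base 12: 23 = 12 + 11; at 13: 13 + 11 = 24; next = 23

13, 15, 17, 18, 19, 20, 21, 22, 23, 23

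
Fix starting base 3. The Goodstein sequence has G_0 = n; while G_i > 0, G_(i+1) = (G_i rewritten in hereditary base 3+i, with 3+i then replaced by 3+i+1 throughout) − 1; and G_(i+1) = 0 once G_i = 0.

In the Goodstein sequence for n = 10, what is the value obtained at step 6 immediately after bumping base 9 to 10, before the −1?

G_0 = 10. HB_3(10) = 3^2 + 1. Bump = 17. G_1 = 16.
G_1 = 16. HB_4(16) = 4^2. Bump = 25. G_2 = 24.
G_2 = 24. HB_5(24) = 4·5 + 4. Bump = 28. G_3 = 27.
G_3 = 27. HB_6(27) = 4·6 + 3. Bump = 31. G_4 = 30.
G_4 = 30. HB_7(30) = 4·7 + 2. Bump = 34. G_5 = 33.
G_5 = 33. HB_8(33) = 4·8 + 1. Bump = 37. G_6 = 36.
G_6 = 36. HB_9(36) = 4·9. Bump = 40. G_7 = 39.

40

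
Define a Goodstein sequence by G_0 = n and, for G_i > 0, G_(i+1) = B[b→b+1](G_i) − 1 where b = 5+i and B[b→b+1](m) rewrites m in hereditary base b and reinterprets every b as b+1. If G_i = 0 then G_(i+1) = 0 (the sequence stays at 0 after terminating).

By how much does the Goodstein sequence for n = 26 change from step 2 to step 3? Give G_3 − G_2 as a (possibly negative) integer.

(0) 26|_5 = 5^2 + 1 ↦ 6^2 + 1|_6 = 37 ⇒ 36
(1) 36|_6 = 6^2 ↦ 7^2|_7 = 49 ⇒ 48
(2) 48|_7 = 6·7 + 6 ↦ 6·8 + 6|_8 = 54 ⇒ 53

5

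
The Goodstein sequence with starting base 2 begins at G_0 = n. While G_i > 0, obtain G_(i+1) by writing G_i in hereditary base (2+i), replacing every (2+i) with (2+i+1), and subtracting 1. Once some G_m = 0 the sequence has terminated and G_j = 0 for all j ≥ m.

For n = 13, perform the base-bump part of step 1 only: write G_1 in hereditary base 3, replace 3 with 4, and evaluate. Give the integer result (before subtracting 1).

1280

base 2: 13 = 2^(2 + 1) + 2^2 + 1; at 3: 3^(3 + 1) + 3^3 + 1 = 109; next = 108
base 3: 108 = 3^(3 + 1) + 3^3; at 4: 4^(4 + 1) + 4^4 = 1280; next = 1279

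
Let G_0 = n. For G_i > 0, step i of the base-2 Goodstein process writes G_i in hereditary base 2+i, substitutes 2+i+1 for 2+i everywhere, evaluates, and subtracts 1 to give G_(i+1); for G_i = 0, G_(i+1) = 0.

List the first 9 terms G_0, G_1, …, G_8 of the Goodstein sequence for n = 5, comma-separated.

G_0 = 5. HB_2(5) = 2^2 + 1. Bump = 28. G_1 = 27.
G_1 = 27. HB_3(27) = 3^3. Bump = 256. G_2 = 255.
G_2 = 255. HB_4(255) = 3·4^3 + 3·4^2 + 3·4 + 3. Bump = 468. G_3 = 467.
G_3 = 467. HB_5(467) = 3·5^3 + 3·5^2 + 3·5 + 2. Bump = 776. G_4 = 775.
G_4 = 775. HB_6(775) = 3·6^3 + 3·6^2 + 3·6 + 1. Bump = 1198. G_5 = 1197.
G_5 = 1197. HB_7(1197) = 3·7^3 + 3·7^2 + 3·7. Bump = 1752. G_6 = 1751.
G_6 = 1751. HB_8(1751) = 3·8^3 + 3·8^2 + 2·8 + 7. Bump = 2455. G_7 = 2454.
G_7 = 2454. HB_9(2454) = 3·9^3 + 3·9^2 + 2·9 + 6. Bump = 3326. G_8 = 3325.

5, 27, 255, 467, 775, 1197, 1751, 2454, 3325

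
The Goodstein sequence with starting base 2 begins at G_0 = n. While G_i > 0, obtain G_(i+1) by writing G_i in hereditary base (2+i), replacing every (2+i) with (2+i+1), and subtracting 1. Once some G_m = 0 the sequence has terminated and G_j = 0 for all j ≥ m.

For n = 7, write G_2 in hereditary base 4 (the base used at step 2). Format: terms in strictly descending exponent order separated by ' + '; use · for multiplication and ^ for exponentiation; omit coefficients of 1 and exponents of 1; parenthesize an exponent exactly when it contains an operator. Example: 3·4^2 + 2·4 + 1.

step 0: 7 = 2^2 + 2 + 1; sub 3 for 2: 3^3 + 3 + 1; = 31; G_1 = 31−1 = 30
step 1: 30 = 3^3 + 3; sub 4 for 3: 4^4 + 4; = 260; G_2 = 260−1 = 259
step 2: 259 = 4^4 + 3; sub 5 for 4: 5^5 + 3; = 3128; G_3 = 3128−1 = 3127

4^4 + 3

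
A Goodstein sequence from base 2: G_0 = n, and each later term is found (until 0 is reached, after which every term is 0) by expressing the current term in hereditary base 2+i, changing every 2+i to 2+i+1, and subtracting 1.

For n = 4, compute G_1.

base 2: 4 = 2^2; at 3: 3^3 = 27; next = 26
base 3: 26 = 2·3^2 + 2·3 + 2; at 4: 2·4^2 + 2·4 + 2 = 42; next = 41

26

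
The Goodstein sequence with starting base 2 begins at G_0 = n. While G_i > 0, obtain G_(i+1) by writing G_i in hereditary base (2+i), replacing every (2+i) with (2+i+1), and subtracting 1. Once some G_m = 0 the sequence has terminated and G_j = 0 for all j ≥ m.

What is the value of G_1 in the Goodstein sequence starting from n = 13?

base 2: 13 = 2^(2 + 1) + 2^2 + 1; at 3: 3^(3 + 1) + 3^3 + 1 = 109; next = 108
base 3: 108 = 3^(3 + 1) + 3^3; at 4: 4^(4 + 1) + 4^4 = 1280; next = 1279

108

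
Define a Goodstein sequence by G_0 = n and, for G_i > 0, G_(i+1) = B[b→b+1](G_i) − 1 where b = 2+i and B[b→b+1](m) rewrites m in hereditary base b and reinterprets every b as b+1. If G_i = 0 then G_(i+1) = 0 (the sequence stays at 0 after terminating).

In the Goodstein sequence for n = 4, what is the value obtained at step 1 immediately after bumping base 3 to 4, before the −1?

42

G_0=4  [base 2] 2^2  →[2↦3]→  3^3 = 27  −1 ⇒ G_1=26
G_1=26  [base 3] 2·3^2 + 2·3 + 2  →[3↦4]→  2·4^2 + 2·4 + 2 = 42  −1 ⇒ G_2=41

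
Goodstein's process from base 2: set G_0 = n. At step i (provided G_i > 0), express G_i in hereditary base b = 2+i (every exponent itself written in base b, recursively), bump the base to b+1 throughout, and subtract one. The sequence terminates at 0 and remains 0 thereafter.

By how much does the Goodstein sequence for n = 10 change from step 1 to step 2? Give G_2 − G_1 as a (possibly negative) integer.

942

[0] 10 ≡ 2^(2 + 1) + 2 (base 2). Lift 3: 84. −1: 83.
[1] 83 ≡ 3^(3 + 1) + 2 (base 3). Lift 4: 1026. −1: 1025.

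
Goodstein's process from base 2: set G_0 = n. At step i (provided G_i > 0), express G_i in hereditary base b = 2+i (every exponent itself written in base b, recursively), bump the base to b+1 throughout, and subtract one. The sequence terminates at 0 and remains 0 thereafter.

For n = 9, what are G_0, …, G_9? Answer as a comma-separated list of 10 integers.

i=0: 9 = 2^(2 + 1) + 1 (b=2); 2→3: 3^(3 + 1) + 1 = 82; 82−1 = 81
i=1: 81 = 3^(3 + 1) (b=3); 3→4: 4^(4 + 1) = 1024; 1024−1 = 1023
i=2: 1023 = 3·4^4 + 3·4^3 + 3·4^2 + 3·4 + 3 (b=4); 4→5: 3·5^5 + 3·5^3 + 3·5^2 + 3·5 + 3 = 9843; 9843−1 = 9842
i=3: 9842 = 3·5^5 + 3·5^3 + 3·5^2 + 3·5 + 2 (b=5); 5→6: 3·6^6 + 3·6^3 + 3·6^2 + 3·6 + 2 = 140744; 140744−1 = 140743
i=4: 140743 = 3·6^6 + 3·6^3 + 3·6^2 + 3·6 + 1 (b=6); 6→7: 3·7^7 + 3·7^3 + 3·7^2 + 3·7 + 1 = 2471827; 2471827−1 = 2471826
i=5: 2471826 = 3·7^7 + 3·7^3 + 3·7^2 + 3·7 (b=7); 7→8: 3·8^8 + 3·8^3 + 3·8^2 + 3·8 = 50333400; 50333400−1 = 50333399
i=6: 50333399 = 3·8^8 + 3·8^3 + 3·8^2 + 2·8 + 7 (b=8); 8→9: 3·9^9 + 3·9^3 + 3·9^2 + 2·9 + 7 = 1162263922; 1162263922−1 = 1162263921
i=7: 1162263921 = 3·9^9 + 3·9^3 + 3·9^2 + 2·9 + 6 (b=9); 9→10: 3·10^10 + 3·10^3 + 3·10^2 + 2·10 + 6 = 30000003326; 30000003326−1 = 30000003325
i=8: 30000003325 = 3·10^10 + 3·10^3 + 3·10^2 + 2·10 + 5 (b=10); 10→11: 3·11^11 + 3·11^3 + 3·11^2 + 2·11 + 5 = 855935016216; 855935016216−1 = 855935016215

9, 81, 1023, 9842, 140743, 2471826, 50333399, 1162263921, 30000003325, 855935016215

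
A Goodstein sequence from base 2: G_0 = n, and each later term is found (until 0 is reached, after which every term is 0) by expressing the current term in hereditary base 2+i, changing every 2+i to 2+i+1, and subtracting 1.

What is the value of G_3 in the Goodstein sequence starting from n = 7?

(0) 7|_2 = 2^2 + 2 + 1 ↦ 3^3 + 3 + 1|_3 = 31 ⇒ 30
(1) 30|_3 = 3^3 + 3 ↦ 4^4 + 4|_4 = 260 ⇒ 259
(2) 259|_4 = 4^4 + 3 ↦ 5^5 + 3|_5 = 3128 ⇒ 3127
(3) 3127|_5 = 5^5 + 2 ↦ 6^6 + 2|_6 = 46658 ⇒ 46657

3127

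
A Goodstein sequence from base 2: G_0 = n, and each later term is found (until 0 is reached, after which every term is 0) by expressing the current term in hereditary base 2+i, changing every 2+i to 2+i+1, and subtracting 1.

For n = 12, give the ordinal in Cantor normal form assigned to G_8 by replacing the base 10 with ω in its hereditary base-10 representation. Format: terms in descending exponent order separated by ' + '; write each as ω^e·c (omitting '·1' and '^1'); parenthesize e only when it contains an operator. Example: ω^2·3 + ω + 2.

G_0=12  [base 2] 2^(2 + 1) + 2^2  →[2↦3]→  3^(3 + 1) + 3^3 = 108  −1 ⇒ G_1=107
G_1=107  [base 3] 3^(3 + 1) + 2·3^2 + 2·3 + 2  →[3↦4]→  4^(4 + 1) + 2·4^2 + 2·4 + 2 = 1066  −1 ⇒ G_2=1065
G_2=1065  [base 4] 4^(4 + 1) + 2·4^2 + 2·4 + 1  →[4↦5]→  5^(5 + 1) + 2·5^2 + 2·5 + 1 = 15686  −1 ⇒ G_3=15685
G_3=15685  [base 5] 5^(5 + 1) + 2·5^2 + 2·5  →[5↦6]→  6^(6 + 1) + 2·6^2 + 2·6 = 280020  −1 ⇒ G_4=280019
G_4=280019  [base 6] 6^(6 + 1) + 2·6^2 + 6 + 5  →[6↦7]→  7^(7 + 1) + 2·7^2 + 7 + 5 = 5764911  −1 ⇒ G_5=5764910
G_5=5764910  [base 7] 7^(7 + 1) + 2·7^2 + 7 + 4  →[7↦8]→  8^(8 + 1) + 2·8^2 + 8 + 4 = 134217868  −1 ⇒ G_6=134217867
G_6=134217867  [base 8] 8^(8 + 1) + 2·8^2 + 8 + 3  →[8↦9]→  9^(9 + 1) + 2·9^2 + 9 + 3 = 3486784575  −1 ⇒ G_7=3486784574
G_7=3486784574  [base 9] 9^(9 + 1) + 2·9^2 + 9 + 2  →[9↦10]→  10^(10 + 1) + 2·10^2 + 10 + 2 = 100000000212  −1 ⇒ G_8=100000000211

ω^(ω + 1) + ω^2·2 + ω + 1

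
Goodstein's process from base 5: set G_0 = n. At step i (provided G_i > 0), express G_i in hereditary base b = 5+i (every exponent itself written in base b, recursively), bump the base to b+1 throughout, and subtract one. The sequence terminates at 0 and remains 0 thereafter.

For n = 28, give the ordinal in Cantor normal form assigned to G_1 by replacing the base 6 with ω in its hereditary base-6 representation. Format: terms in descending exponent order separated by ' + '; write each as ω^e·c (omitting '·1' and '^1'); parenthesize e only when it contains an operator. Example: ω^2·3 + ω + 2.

base 5: 28 = 5^2 + 3; at 6: 6^2 + 3 = 39; next = 38
base 6: 38 = 6^2 + 2; at 7: 7^2 + 2 = 51; next = 50

ω^2 + 2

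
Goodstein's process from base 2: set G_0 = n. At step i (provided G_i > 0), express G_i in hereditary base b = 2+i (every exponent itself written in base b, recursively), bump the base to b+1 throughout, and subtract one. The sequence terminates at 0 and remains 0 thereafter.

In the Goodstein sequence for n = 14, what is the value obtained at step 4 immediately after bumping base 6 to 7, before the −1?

5862841

G_0 = 14. HB_2(14) = 2^(2 + 1) + 2^2 + 2. Bump = 111. G_1 = 110.
G_1 = 110. HB_3(110) = 3^(3 + 1) + 3^3 + 2. Bump = 1282. G_2 = 1281.
G_2 = 1281. HB_4(1281) = 4^(4 + 1) + 4^4 + 1. Bump = 18751. G_3 = 18750.
G_3 = 18750. HB_5(18750) = 5^(5 + 1) + 5^5. Bump = 326592. G_4 = 326591.
G_4 = 326591. HB_6(326591) = 6^(6 + 1) + 5·6^5 + 5·6^4 + 5·6^3 + 5·6^2 + 5·6 + 5. Bump = 5862841. G_5 = 5862840.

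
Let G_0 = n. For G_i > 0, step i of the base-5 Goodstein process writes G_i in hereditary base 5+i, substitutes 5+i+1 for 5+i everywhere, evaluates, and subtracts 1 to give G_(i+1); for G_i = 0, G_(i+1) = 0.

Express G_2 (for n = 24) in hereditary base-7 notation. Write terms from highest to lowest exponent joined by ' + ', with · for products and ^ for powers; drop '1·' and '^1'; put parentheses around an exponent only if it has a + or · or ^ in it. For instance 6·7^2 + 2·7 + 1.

4·7 + 2

G_0 = 24. HB_5(24) = 4·5 + 4. Bump = 28. G_1 = 27.
G_1 = 27. HB_6(27) = 4·6 + 3. Bump = 31. G_2 = 30.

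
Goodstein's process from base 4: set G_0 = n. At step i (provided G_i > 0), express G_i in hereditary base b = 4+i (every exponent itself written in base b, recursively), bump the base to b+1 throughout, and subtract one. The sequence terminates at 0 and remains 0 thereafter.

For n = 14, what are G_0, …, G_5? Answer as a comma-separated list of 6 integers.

[0] 14 ≡ 3·4 + 2 (base 4). Lift 5: 17. −1: 16.
[1] 16 ≡ 3·5 + 1 (base 5). Lift 6: 19. −1: 18.
[2] 18 ≡ 3·6 (base 6). Lift 7: 21. −1: 20.
[3] 20 ≡ 2·7 + 6 (base 7). Lift 8: 22. −1: 21.
[4] 21 ≡ 2·8 + 5 (base 8). Lift 9: 23. −1: 22.

14, 16, 18, 20, 21, 22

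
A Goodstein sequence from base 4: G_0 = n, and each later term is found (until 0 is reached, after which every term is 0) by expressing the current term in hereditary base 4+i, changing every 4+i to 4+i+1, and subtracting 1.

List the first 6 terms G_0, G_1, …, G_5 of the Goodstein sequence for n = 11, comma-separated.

11, 12, 13, 14, 15, 15

step 0: 11 = 2·4 + 3; sub 5 for 4: 2·5 + 3; = 13; G_1 = 13−1 = 12
step 1: 12 = 2·5 + 2; sub 6 for 5: 2·6 + 2; = 14; G_2 = 14−1 = 13
step 2: 13 = 2·6 + 1; sub 7 for 6: 2·7 + 1; = 15; G_3 = 15−1 = 14
step 3: 14 = 2·7; sub 8 for 7: 2·8; = 16; G_4 = 16−1 = 15
step 4: 15 = 8 + 7; sub 9 for 8: 9 + 7; = 16; G_5 = 16−1 = 15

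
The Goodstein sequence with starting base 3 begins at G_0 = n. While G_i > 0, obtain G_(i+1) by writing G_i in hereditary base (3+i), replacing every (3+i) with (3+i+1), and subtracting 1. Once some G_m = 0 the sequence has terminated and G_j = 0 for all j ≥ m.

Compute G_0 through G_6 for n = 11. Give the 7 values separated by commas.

[0] 11 ≡ 3^2 + 2 (base 3). Lift 4: 18. −1: 17.
[1] 17 ≡ 4^2 + 1 (base 4). Lift 5: 26. −1: 25.
[2] 25 ≡ 5^2 (base 5). Lift 6: 36. −1: 35.
[3] 35 ≡ 5·6 + 5 (base 6). Lift 7: 40. −1: 39.
[4] 39 ≡ 5·7 + 4 (base 7). Lift 8: 44. −1: 43.
[5] 43 ≡ 5·8 + 3 (base 8). Lift 9: 48. −1: 47.

11, 17, 25, 35, 39, 43, 47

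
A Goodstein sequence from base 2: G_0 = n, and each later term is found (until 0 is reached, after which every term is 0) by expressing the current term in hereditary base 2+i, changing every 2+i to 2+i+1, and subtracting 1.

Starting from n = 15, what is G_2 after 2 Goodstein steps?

base 2: 15 = 2^(2 + 1) + 2^2 + 2 + 1; at 3: 3^(3 + 1) + 3^3 + 3 + 1 = 112; next = 111
base 3: 111 = 3^(3 + 1) + 3^3 + 3; at 4: 4^(4 + 1) + 4^4 + 4 = 1284; next = 1283
base 4: 1283 = 4^(4 + 1) + 4^4 + 3; at 5: 5^(5 + 1) + 5^5 + 3 = 18753; next = 18752

1283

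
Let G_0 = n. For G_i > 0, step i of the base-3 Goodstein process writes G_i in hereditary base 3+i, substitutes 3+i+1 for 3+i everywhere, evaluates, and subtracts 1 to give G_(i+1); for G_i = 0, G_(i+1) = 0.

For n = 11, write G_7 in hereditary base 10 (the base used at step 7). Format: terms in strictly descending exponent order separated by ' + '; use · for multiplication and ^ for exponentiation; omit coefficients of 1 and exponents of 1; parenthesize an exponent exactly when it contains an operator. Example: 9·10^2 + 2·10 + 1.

base 3: 11 = 3^2 + 2; at 4: 4^2 + 2 = 18; next = 17
base 4: 17 = 4^2 + 1; at 5: 5^2 + 1 = 26; next = 25
base 5: 25 = 5^2; at 6: 6^2 = 36; next = 35
base 6: 35 = 5·6 + 5; at 7: 5·7 + 5 = 40; next = 39
base 7: 39 = 5·7 + 4; at 8: 5·8 + 4 = 44; next = 43
base 8: 43 = 5·8 + 3; at 9: 5·9 + 3 = 48; next = 47
base 9: 47 = 5·9 + 2; at 10: 5·10 + 2 = 52; next = 51

5·10 + 1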